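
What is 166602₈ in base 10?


Positional values:
Position 0: 2 × 8^0 = 2
Position 1: 0 × 8^1 = 0
Position 2: 6 × 8^2 = 384
Position 3: 6 × 8^3 = 3072
Position 4: 6 × 8^4 = 24576
Position 5: 1 × 8^5 = 32768
Sum = 2 + 0 + 384 + 3072 + 24576 + 32768
= 60802


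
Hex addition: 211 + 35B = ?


Align and add column by column (LSB to MSB, each column mod 16 with carry):
  0211
+ 035B
  ----
  col 0: 1(1) + B(11) + 0 (carry in) = 12 → C(12), carry out 0
  col 1: 1(1) + 5(5) + 0 (carry in) = 6 → 6(6), carry out 0
  col 2: 2(2) + 3(3) + 0 (carry in) = 5 → 5(5), carry out 0
  col 3: 0(0) + 0(0) + 0 (carry in) = 0 → 0(0), carry out 0
Reading digits MSB→LSB: 056C
Strip leading zeros: 56C
= 0x56C


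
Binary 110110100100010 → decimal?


Positional values:
Bit 1: 1 × 2^1 = 2
Bit 5: 1 × 2^5 = 32
Bit 8: 1 × 2^8 = 256
Bit 10: 1 × 2^10 = 1024
Bit 11: 1 × 2^11 = 2048
Bit 13: 1 × 2^13 = 8192
Bit 14: 1 × 2^14 = 16384
Sum = 2 + 32 + 256 + 1024 + 2048 + 8192 + 16384
= 27938


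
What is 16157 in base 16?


Divide by 16 repeatedly:
16157 ÷ 16 = 1009 remainder 13 (D)
1009 ÷ 16 = 63 remainder 1 (1)
63 ÷ 16 = 3 remainder 15 (F)
3 ÷ 16 = 0 remainder 3 (3)
Reading remainders bottom-up:
= 0x3F1D


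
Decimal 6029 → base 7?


Divide by 7 repeatedly:
6029 ÷ 7 = 861 remainder 2
861 ÷ 7 = 123 remainder 0
123 ÷ 7 = 17 remainder 4
17 ÷ 7 = 2 remainder 3
2 ÷ 7 = 0 remainder 2
Reading remainders bottom-up:
= 23402


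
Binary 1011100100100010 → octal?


Group into 3-bit groups: 001011100100100010
  001 = 1
  011 = 3
  100 = 4
  100 = 4
  100 = 4
  010 = 2
= 0o134442


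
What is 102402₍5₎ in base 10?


Positional values (base 5):
  2 × 5^0 = 2 × 1 = 2
  0 × 5^1 = 0 × 5 = 0
  4 × 5^2 = 4 × 25 = 100
  2 × 5^3 = 2 × 125 = 250
  0 × 5^4 = 0 × 625 = 0
  1 × 5^5 = 1 × 3125 = 3125
Sum = 2 + 0 + 100 + 250 + 0 + 3125
= 3477


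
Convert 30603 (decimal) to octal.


Divide by 8 repeatedly:
30603 ÷ 8 = 3825 remainder 3
3825 ÷ 8 = 478 remainder 1
478 ÷ 8 = 59 remainder 6
59 ÷ 8 = 7 remainder 3
7 ÷ 8 = 0 remainder 7
Reading remainders bottom-up:
= 0o73613


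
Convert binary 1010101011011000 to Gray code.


Binary: 1010101011011000
Gray code: G = B XOR (B >> 1)
B >> 1 = 0101010101101100
1010101011011000 XOR 0101010101101100:
  1 XOR 0 = 1
  0 XOR 1 = 1
  1 XOR 0 = 1
  0 XOR 1 = 1
  1 XOR 0 = 1
  0 XOR 1 = 1
  1 XOR 0 = 1
  0 XOR 1 = 1
  1 XOR 0 = 1
  1 XOR 1 = 0
  0 XOR 1 = 1
  1 XOR 0 = 1
  1 XOR 1 = 0
  0 XOR 1 = 1
  0 XOR 0 = 0
  0 XOR 0 = 0
= 1111111110110100


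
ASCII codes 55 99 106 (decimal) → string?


Codes (decimal): 55 99 106
Per-code ASCII lookup:
  55  (range 48-57: digits, 55 - 48 = 7) → '7'
  99  (range 97-122: lowercase, 99 - 97 = 2) → 'c'
  106  (range 97-122: lowercase, 106 - 97 = 9) → 'j'
= '7cj'


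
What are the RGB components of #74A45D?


Hex: #74A45D
R = 74₁₆ = 116
G = A4₁₆ = 164
B = 5D₁₆ = 93
= RGB(116, 164, 93)


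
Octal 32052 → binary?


Each octal digit → 3 binary bits:
  3 = 011
  2 = 010
  0 = 000
  5 = 101
  2 = 010
Concatenate: 011 010 000 101 010
= 011010000101010


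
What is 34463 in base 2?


Divide by 2 repeatedly:
34463 ÷ 2 = 17231 remainder 1
17231 ÷ 2 = 8615 remainder 1
8615 ÷ 2 = 4307 remainder 1
4307 ÷ 2 = 2153 remainder 1
2153 ÷ 2 = 1076 remainder 1
1076 ÷ 2 = 538 remainder 0
538 ÷ 2 = 269 remainder 0
269 ÷ 2 = 134 remainder 1
134 ÷ 2 = 67 remainder 0
67 ÷ 2 = 33 remainder 1
33 ÷ 2 = 16 remainder 1
16 ÷ 2 = 8 remainder 0
8 ÷ 2 = 4 remainder 0
4 ÷ 2 = 2 remainder 0
2 ÷ 2 = 1 remainder 0
1 ÷ 2 = 0 remainder 1
Reading remainders bottom-up:
= 1000011010011111


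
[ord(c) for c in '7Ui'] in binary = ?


String: '7Ui'  (3 characters)
Per-character ASCII lookup:
  '7': digits start at 48: '7' = 48 + 7 = 55 → 110111
  'U': uppercase starts at 65: 'U' = 65 + 20 = 85 → 1010101
  'i': lowercase starts at 97: 'i' = 97 + 8 = 105 → 1101001
= 110111 1010101 1101001


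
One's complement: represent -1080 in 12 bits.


Original: 010000111000
Invert all bits:
  bit 0: 0 → 1
  bit 1: 1 → 0
  bit 2: 0 → 1
  bit 3: 0 → 1
  bit 4: 0 → 1
  bit 5: 0 → 1
  bit 6: 1 → 0
  bit 7: 1 → 0
  bit 8: 1 → 0
  bit 9: 0 → 1
  bit 10: 0 → 1
  bit 11: 0 → 1
= 101111000111


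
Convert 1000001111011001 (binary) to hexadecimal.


Group into 4-bit nibbles: 1000001111011001
  1000 = 8
  0011 = 3
  1101 = D
  1001 = 9
= 0x83D9


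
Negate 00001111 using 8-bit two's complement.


Original: 00001111
Step 1 - Invert all bits: 11110000
Step 2 - Add 1: 11110000 + 1
= 11110001 (represents -15)


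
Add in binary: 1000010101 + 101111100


Align and add column by column (LSB to MSB, carry propagating):
  01000010101
+ 00101111100
  -----------
  col 0: 1 + 0 + 0 (carry in) = 1 → bit 1, carry out 0
  col 1: 0 + 0 + 0 (carry in) = 0 → bit 0, carry out 0
  col 2: 1 + 1 + 0 (carry in) = 2 → bit 0, carry out 1
  col 3: 0 + 1 + 1 (carry in) = 2 → bit 0, carry out 1
  col 4: 1 + 1 + 1 (carry in) = 3 → bit 1, carry out 1
  col 5: 0 + 1 + 1 (carry in) = 2 → bit 0, carry out 1
  col 6: 0 + 1 + 1 (carry in) = 2 → bit 0, carry out 1
  col 7: 0 + 0 + 1 (carry in) = 1 → bit 1, carry out 0
  col 8: 0 + 1 + 0 (carry in) = 1 → bit 1, carry out 0
  col 9: 1 + 0 + 0 (carry in) = 1 → bit 1, carry out 0
  col 10: 0 + 0 + 0 (carry in) = 0 → bit 0, carry out 0
Reading bits MSB→LSB: 01110010001
Strip leading zeros: 1110010001
= 1110010001


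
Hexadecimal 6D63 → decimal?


Positional values:
Position 0: 3 × 16^0 = 3 × 1 = 3
Position 1: 6 × 16^1 = 6 × 16 = 96
Position 2: D × 16^2 = 13 × 256 = 3328
Position 3: 6 × 16^3 = 6 × 4096 = 24576
Sum = 3 + 96 + 3328 + 24576
= 28003


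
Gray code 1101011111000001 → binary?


Gray code: 1101011111000001
MSB stays the same: 1
Each subsequent bit = prev_binary XOR current_gray:
  B[1] = 1 XOR 1 = 0
  B[2] = 0 XOR 0 = 0
  B[3] = 0 XOR 1 = 1
  B[4] = 1 XOR 0 = 1
  B[5] = 1 XOR 1 = 0
  B[6] = 0 XOR 1 = 1
  B[7] = 1 XOR 1 = 0
  B[8] = 0 XOR 1 = 1
  B[9] = 1 XOR 1 = 0
  B[10] = 0 XOR 0 = 0
  B[11] = 0 XOR 0 = 0
  B[12] = 0 XOR 0 = 0
  B[13] = 0 XOR 0 = 0
  B[14] = 0 XOR 0 = 0
  B[15] = 0 XOR 1 = 1
= 1001101010000001 (39553 decimal)


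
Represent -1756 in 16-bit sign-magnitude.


Sign bit: 1 (negative)
Magnitude: 1756 = 000011011011100
= 1000011011011100


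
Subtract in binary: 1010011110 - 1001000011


Align and subtract column by column (LSB to MSB, borrowing when needed):
  1010011110
- 1001000011
  ----------
  col 0: (0 - 0 borrow-in) - 1 → borrow from next column: (0+2) - 1 = 1, borrow out 1
  col 1: (1 - 1 borrow-in) - 1 → borrow from next column: (0+2) - 1 = 1, borrow out 1
  col 2: (1 - 1 borrow-in) - 0 → 0 - 0 = 0, borrow out 0
  col 3: (1 - 0 borrow-in) - 0 → 1 - 0 = 1, borrow out 0
  col 4: (1 - 0 borrow-in) - 0 → 1 - 0 = 1, borrow out 0
  col 5: (0 - 0 borrow-in) - 0 → 0 - 0 = 0, borrow out 0
  col 6: (0 - 0 borrow-in) - 1 → borrow from next column: (0+2) - 1 = 1, borrow out 1
  col 7: (1 - 1 borrow-in) - 0 → 0 - 0 = 0, borrow out 0
  col 8: (0 - 0 borrow-in) - 0 → 0 - 0 = 0, borrow out 0
  col 9: (1 - 0 borrow-in) - 1 → 1 - 1 = 0, borrow out 0
Reading bits MSB→LSB: 0001011011
Strip leading zeros: 1011011
= 1011011


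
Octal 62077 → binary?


Each octal digit → 3 binary bits:
  6 = 110
  2 = 010
  0 = 000
  7 = 111
  7 = 111
Concatenate: 110 010 000 111 111
= 110010000111111


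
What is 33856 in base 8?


Divide by 8 repeatedly:
33856 ÷ 8 = 4232 remainder 0
4232 ÷ 8 = 529 remainder 0
529 ÷ 8 = 66 remainder 1
66 ÷ 8 = 8 remainder 2
8 ÷ 8 = 1 remainder 0
1 ÷ 8 = 0 remainder 1
Reading remainders bottom-up:
= 0o102100


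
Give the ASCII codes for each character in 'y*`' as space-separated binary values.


String: 'y*`'  (3 characters)
Per-character ASCII lookup:
  'y': lowercase starts at 97: 'y' = 97 + 24 = 121 → 1111001
  '*': special character: '*' = 42 → 101010
  '`': special character: '`' = 96 → 1100000
= 1111001 101010 1100000


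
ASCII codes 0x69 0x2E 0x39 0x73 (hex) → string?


Codes (hex): 0x69 0x2E 0x39 0x73
Per-code ASCII lookup:
  0x69 = 105  (range 97-122: lowercase, 105 - 97 = 8) → 'i'
  0x2E = 46  (special character) → '.'
  0x39 = 57  (range 48-57: digits, 57 - 48 = 9) → '9'
  0x73 = 115  (range 97-122: lowercase, 115 - 97 = 18) → 's'
= 'i.9s'


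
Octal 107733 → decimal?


Positional values:
Position 0: 3 × 8^0 = 3
Position 1: 3 × 8^1 = 24
Position 2: 7 × 8^2 = 448
Position 3: 7 × 8^3 = 3584
Position 4: 0 × 8^4 = 0
Position 5: 1 × 8^5 = 32768
Sum = 3 + 24 + 448 + 3584 + 0 + 32768
= 36827


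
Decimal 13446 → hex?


Divide by 16 repeatedly:
13446 ÷ 16 = 840 remainder 6 (6)
840 ÷ 16 = 52 remainder 8 (8)
52 ÷ 16 = 3 remainder 4 (4)
3 ÷ 16 = 0 remainder 3 (3)
Reading remainders bottom-up:
= 0x3486


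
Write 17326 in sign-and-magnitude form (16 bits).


Sign bit: 0 (positive)
Magnitude: 17326 = 100001110101110
= 0100001110101110


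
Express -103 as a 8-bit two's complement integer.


Original: 01100111
Step 1 - Invert all bits: 10011000
Step 2 - Add 1: 10011000 + 1
= 10011001 (represents -103)


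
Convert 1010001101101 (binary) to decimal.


Positional values:
Bit 0: 1 × 2^0 = 1
Bit 2: 1 × 2^2 = 4
Bit 3: 1 × 2^3 = 8
Bit 5: 1 × 2^5 = 32
Bit 6: 1 × 2^6 = 64
Bit 10: 1 × 2^10 = 1024
Bit 12: 1 × 2^12 = 4096
Sum = 1 + 4 + 8 + 32 + 64 + 1024 + 4096
= 5229


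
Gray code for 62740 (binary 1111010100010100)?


Binary: 1111010100010100
Gray code: G = B XOR (B >> 1)
B >> 1 = 0111101010001010
1111010100010100 XOR 0111101010001010:
  1 XOR 0 = 1
  1 XOR 1 = 0
  1 XOR 1 = 0
  1 XOR 1 = 0
  0 XOR 1 = 1
  1 XOR 0 = 1
  0 XOR 1 = 1
  1 XOR 0 = 1
  0 XOR 1 = 1
  0 XOR 0 = 0
  0 XOR 0 = 0
  1 XOR 0 = 1
  0 XOR 1 = 1
  1 XOR 0 = 1
  0 XOR 1 = 1
  0 XOR 0 = 0
= 1000111110011110


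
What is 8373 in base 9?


Divide by 9 repeatedly:
8373 ÷ 9 = 930 remainder 3
930 ÷ 9 = 103 remainder 3
103 ÷ 9 = 11 remainder 4
11 ÷ 9 = 1 remainder 2
1 ÷ 9 = 0 remainder 1
Reading remainders bottom-up:
= 12433


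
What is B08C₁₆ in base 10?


Positional values:
Position 0: C × 16^0 = 12 × 1 = 12
Position 1: 8 × 16^1 = 8 × 16 = 128
Position 2: 0 × 16^2 = 0 × 256 = 0
Position 3: B × 16^3 = 11 × 4096 = 45056
Sum = 12 + 128 + 0 + 45056
= 45196


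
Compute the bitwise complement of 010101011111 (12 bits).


Original: 010101011111
Invert all bits:
  bit 0: 0 → 1
  bit 1: 1 → 0
  bit 2: 0 → 1
  bit 3: 1 → 0
  bit 4: 0 → 1
  bit 5: 1 → 0
  bit 6: 0 → 1
  bit 7: 1 → 0
  bit 8: 1 → 0
  bit 9: 1 → 0
  bit 10: 1 → 0
  bit 11: 1 → 0
= 101010100000


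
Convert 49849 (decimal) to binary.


Divide by 2 repeatedly:
49849 ÷ 2 = 24924 remainder 1
24924 ÷ 2 = 12462 remainder 0
12462 ÷ 2 = 6231 remainder 0
6231 ÷ 2 = 3115 remainder 1
3115 ÷ 2 = 1557 remainder 1
1557 ÷ 2 = 778 remainder 1
778 ÷ 2 = 389 remainder 0
389 ÷ 2 = 194 remainder 1
194 ÷ 2 = 97 remainder 0
97 ÷ 2 = 48 remainder 1
48 ÷ 2 = 24 remainder 0
24 ÷ 2 = 12 remainder 0
12 ÷ 2 = 6 remainder 0
6 ÷ 2 = 3 remainder 0
3 ÷ 2 = 1 remainder 1
1 ÷ 2 = 0 remainder 1
Reading remainders bottom-up:
= 1100001010111001


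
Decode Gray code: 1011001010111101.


Gray code: 1011001010111101
MSB stays the same: 1
Each subsequent bit = prev_binary XOR current_gray:
  B[1] = 1 XOR 0 = 1
  B[2] = 1 XOR 1 = 0
  B[3] = 0 XOR 1 = 1
  B[4] = 1 XOR 0 = 1
  B[5] = 1 XOR 0 = 1
  B[6] = 1 XOR 1 = 0
  B[7] = 0 XOR 0 = 0
  B[8] = 0 XOR 1 = 1
  B[9] = 1 XOR 0 = 1
  B[10] = 1 XOR 1 = 0
  B[11] = 0 XOR 1 = 1
  B[12] = 1 XOR 1 = 0
  B[13] = 0 XOR 1 = 1
  B[14] = 1 XOR 0 = 1
  B[15] = 1 XOR 1 = 0
= 1101110011010110 (56534 decimal)


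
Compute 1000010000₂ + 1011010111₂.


Align and add column by column (LSB to MSB, carry propagating):
  01000010000
+ 01011010111
  -----------
  col 0: 0 + 1 + 0 (carry in) = 1 → bit 1, carry out 0
  col 1: 0 + 1 + 0 (carry in) = 1 → bit 1, carry out 0
  col 2: 0 + 1 + 0 (carry in) = 1 → bit 1, carry out 0
  col 3: 0 + 0 + 0 (carry in) = 0 → bit 0, carry out 0
  col 4: 1 + 1 + 0 (carry in) = 2 → bit 0, carry out 1
  col 5: 0 + 0 + 1 (carry in) = 1 → bit 1, carry out 0
  col 6: 0 + 1 + 0 (carry in) = 1 → bit 1, carry out 0
  col 7: 0 + 1 + 0 (carry in) = 1 → bit 1, carry out 0
  col 8: 0 + 0 + 0 (carry in) = 0 → bit 0, carry out 0
  col 9: 1 + 1 + 0 (carry in) = 2 → bit 0, carry out 1
  col 10: 0 + 0 + 1 (carry in) = 1 → bit 1, carry out 0
Reading bits MSB→LSB: 10011100111
Strip leading zeros: 10011100111
= 10011100111


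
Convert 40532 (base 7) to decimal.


Positional values (base 7):
  2 × 7^0 = 2 × 1 = 2
  3 × 7^1 = 3 × 7 = 21
  5 × 7^2 = 5 × 49 = 245
  0 × 7^3 = 0 × 343 = 0
  4 × 7^4 = 4 × 2401 = 9604
Sum = 2 + 21 + 245 + 0 + 9604
= 9872


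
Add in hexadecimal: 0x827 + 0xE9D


Align and add column by column (LSB to MSB, each column mod 16 with carry):
  0827
+ 0E9D
  ----
  col 0: 7(7) + D(13) + 0 (carry in) = 20 → 4(4), carry out 1
  col 1: 2(2) + 9(9) + 1 (carry in) = 12 → C(12), carry out 0
  col 2: 8(8) + E(14) + 0 (carry in) = 22 → 6(6), carry out 1
  col 3: 0(0) + 0(0) + 1 (carry in) = 1 → 1(1), carry out 0
Reading digits MSB→LSB: 16C4
Strip leading zeros: 16C4
= 0x16C4


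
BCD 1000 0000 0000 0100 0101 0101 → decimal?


Each 4-bit group → digit:
  1000 → 8
  0000 → 0
  0000 → 0
  0100 → 4
  0101 → 5
  0101 → 5
= 800455


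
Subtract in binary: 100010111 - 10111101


Align and subtract column by column (LSB to MSB, borrowing when needed):
  100010111
- 010111101
  ---------
  col 0: (1 - 0 borrow-in) - 1 → 1 - 1 = 0, borrow out 0
  col 1: (1 - 0 borrow-in) - 0 → 1 - 0 = 1, borrow out 0
  col 2: (1 - 0 borrow-in) - 1 → 1 - 1 = 0, borrow out 0
  col 3: (0 - 0 borrow-in) - 1 → borrow from next column: (0+2) - 1 = 1, borrow out 1
  col 4: (1 - 1 borrow-in) - 1 → borrow from next column: (0+2) - 1 = 1, borrow out 1
  col 5: (0 - 1 borrow-in) - 1 → borrow from next column: (-1+2) - 1 = 0, borrow out 1
  col 6: (0 - 1 borrow-in) - 0 → borrow from next column: (-1+2) - 0 = 1, borrow out 1
  col 7: (0 - 1 borrow-in) - 1 → borrow from next column: (-1+2) - 1 = 0, borrow out 1
  col 8: (1 - 1 borrow-in) - 0 → 0 - 0 = 0, borrow out 0
Reading bits MSB→LSB: 001011010
Strip leading zeros: 1011010
= 1011010


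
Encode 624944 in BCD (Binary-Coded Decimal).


Each digit → 4-bit binary:
  6 → 0110
  2 → 0010
  4 → 0100
  9 → 1001
  4 → 0100
  4 → 0100
= 0110 0010 0100 1001 0100 0100


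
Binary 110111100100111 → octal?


Group into 3-bit groups: 110111100100111
  110 = 6
  111 = 7
  100 = 4
  100 = 4
  111 = 7
= 0o67447


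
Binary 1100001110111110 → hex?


Group into 4-bit nibbles: 1100001110111110
  1100 = C
  0011 = 3
  1011 = B
  1110 = E
= 0xC3BE


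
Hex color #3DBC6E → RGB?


Hex: #3DBC6E
R = 3D₁₆ = 61
G = BC₁₆ = 188
B = 6E₁₆ = 110
= RGB(61, 188, 110)


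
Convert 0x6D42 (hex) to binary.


Each hex digit → 4 binary bits:
  6 = 0110
  D = 1101
  4 = 0100
  2 = 0010
Concatenate: 0110 1101 0100 0010
= 0110110101000010


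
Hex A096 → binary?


Each hex digit → 4 binary bits:
  A = 1010
  0 = 0000
  9 = 1001
  6 = 0110
Concatenate: 1010 0000 1001 0110
= 1010000010010110


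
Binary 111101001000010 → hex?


Group into 4-bit nibbles: 0111101001000010
  0111 = 7
  1010 = A
  0100 = 4
  0010 = 2
= 0x7A42


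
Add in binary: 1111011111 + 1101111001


Align and add column by column (LSB to MSB, carry propagating):
  01111011111
+ 01101111001
  -----------
  col 0: 1 + 1 + 0 (carry in) = 2 → bit 0, carry out 1
  col 1: 1 + 0 + 1 (carry in) = 2 → bit 0, carry out 1
  col 2: 1 + 0 + 1 (carry in) = 2 → bit 0, carry out 1
  col 3: 1 + 1 + 1 (carry in) = 3 → bit 1, carry out 1
  col 4: 1 + 1 + 1 (carry in) = 3 → bit 1, carry out 1
  col 5: 0 + 1 + 1 (carry in) = 2 → bit 0, carry out 1
  col 6: 1 + 1 + 1 (carry in) = 3 → bit 1, carry out 1
  col 7: 1 + 0 + 1 (carry in) = 2 → bit 0, carry out 1
  col 8: 1 + 1 + 1 (carry in) = 3 → bit 1, carry out 1
  col 9: 1 + 1 + 1 (carry in) = 3 → bit 1, carry out 1
  col 10: 0 + 0 + 1 (carry in) = 1 → bit 1, carry out 0
Reading bits MSB→LSB: 11101011000
Strip leading zeros: 11101011000
= 11101011000


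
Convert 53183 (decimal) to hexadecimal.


Divide by 16 repeatedly:
53183 ÷ 16 = 3323 remainder 15 (F)
3323 ÷ 16 = 207 remainder 11 (B)
207 ÷ 16 = 12 remainder 15 (F)
12 ÷ 16 = 0 remainder 12 (C)
Reading remainders bottom-up:
= 0xCFBF


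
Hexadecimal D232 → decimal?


Positional values:
Position 0: 2 × 16^0 = 2 × 1 = 2
Position 1: 3 × 16^1 = 3 × 16 = 48
Position 2: 2 × 16^2 = 2 × 256 = 512
Position 3: D × 16^3 = 13 × 4096 = 53248
Sum = 2 + 48 + 512 + 53248
= 53810


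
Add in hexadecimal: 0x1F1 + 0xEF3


Align and add column by column (LSB to MSB, each column mod 16 with carry):
  01F1
+ 0EF3
  ----
  col 0: 1(1) + 3(3) + 0 (carry in) = 4 → 4(4), carry out 0
  col 1: F(15) + F(15) + 0 (carry in) = 30 → E(14), carry out 1
  col 2: 1(1) + E(14) + 1 (carry in) = 16 → 0(0), carry out 1
  col 3: 0(0) + 0(0) + 1 (carry in) = 1 → 1(1), carry out 0
Reading digits MSB→LSB: 10E4
Strip leading zeros: 10E4
= 0x10E4


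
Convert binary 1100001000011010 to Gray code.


Binary: 1100001000011010
Gray code: G = B XOR (B >> 1)
B >> 1 = 0110000100001101
1100001000011010 XOR 0110000100001101:
  1 XOR 0 = 1
  1 XOR 1 = 0
  0 XOR 1 = 1
  0 XOR 0 = 0
  0 XOR 0 = 0
  0 XOR 0 = 0
  1 XOR 0 = 1
  0 XOR 1 = 1
  0 XOR 0 = 0
  0 XOR 0 = 0
  0 XOR 0 = 0
  1 XOR 0 = 1
  1 XOR 1 = 0
  0 XOR 1 = 1
  1 XOR 0 = 1
  0 XOR 1 = 1
= 1010001100010111


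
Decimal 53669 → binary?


Divide by 2 repeatedly:
53669 ÷ 2 = 26834 remainder 1
26834 ÷ 2 = 13417 remainder 0
13417 ÷ 2 = 6708 remainder 1
6708 ÷ 2 = 3354 remainder 0
3354 ÷ 2 = 1677 remainder 0
1677 ÷ 2 = 838 remainder 1
838 ÷ 2 = 419 remainder 0
419 ÷ 2 = 209 remainder 1
209 ÷ 2 = 104 remainder 1
104 ÷ 2 = 52 remainder 0
52 ÷ 2 = 26 remainder 0
26 ÷ 2 = 13 remainder 0
13 ÷ 2 = 6 remainder 1
6 ÷ 2 = 3 remainder 0
3 ÷ 2 = 1 remainder 1
1 ÷ 2 = 0 remainder 1
Reading remainders bottom-up:
= 1101000110100101


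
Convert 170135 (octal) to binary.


Each octal digit → 3 binary bits:
  1 = 001
  7 = 111
  0 = 000
  1 = 001
  3 = 011
  5 = 101
Concatenate: 001 111 000 001 011 101
= 001111000001011101


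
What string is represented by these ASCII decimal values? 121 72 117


Codes (decimal): 121 72 117
Per-code ASCII lookup:
  121  (range 97-122: lowercase, 121 - 97 = 24) → 'y'
  72  (range 65-90: uppercase, 72 - 65 = 7) → 'H'
  117  (range 97-122: lowercase, 117 - 97 = 20) → 'u'
= 'yHu'


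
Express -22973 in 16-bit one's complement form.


Original: 0101100110111101
Invert all bits:
  bit 0: 0 → 1
  bit 1: 1 → 0
  bit 2: 0 → 1
  bit 3: 1 → 0
  bit 4: 1 → 0
  bit 5: 0 → 1
  bit 6: 0 → 1
  bit 7: 1 → 0
  bit 8: 1 → 0
  bit 9: 0 → 1
  bit 10: 1 → 0
  bit 11: 1 → 0
  bit 12: 1 → 0
  bit 13: 1 → 0
  bit 14: 0 → 1
  bit 15: 1 → 0
= 1010011001000010


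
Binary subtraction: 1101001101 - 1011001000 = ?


Align and subtract column by column (LSB to MSB, borrowing when needed):
  1101001101
- 1011001000
  ----------
  col 0: (1 - 0 borrow-in) - 0 → 1 - 0 = 1, borrow out 0
  col 1: (0 - 0 borrow-in) - 0 → 0 - 0 = 0, borrow out 0
  col 2: (1 - 0 borrow-in) - 0 → 1 - 0 = 1, borrow out 0
  col 3: (1 - 0 borrow-in) - 1 → 1 - 1 = 0, borrow out 0
  col 4: (0 - 0 borrow-in) - 0 → 0 - 0 = 0, borrow out 0
  col 5: (0 - 0 borrow-in) - 0 → 0 - 0 = 0, borrow out 0
  col 6: (1 - 0 borrow-in) - 1 → 1 - 1 = 0, borrow out 0
  col 7: (0 - 0 borrow-in) - 1 → borrow from next column: (0+2) - 1 = 1, borrow out 1
  col 8: (1 - 1 borrow-in) - 0 → 0 - 0 = 0, borrow out 0
  col 9: (1 - 0 borrow-in) - 1 → 1 - 1 = 0, borrow out 0
Reading bits MSB→LSB: 0010000101
Strip leading zeros: 10000101
= 10000101


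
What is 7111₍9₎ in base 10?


Positional values (base 9):
  1 × 9^0 = 1 × 1 = 1
  1 × 9^1 = 1 × 9 = 9
  1 × 9^2 = 1 × 81 = 81
  7 × 9^3 = 7 × 729 = 5103
Sum = 1 + 9 + 81 + 5103
= 5194


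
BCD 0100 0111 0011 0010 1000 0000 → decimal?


Each 4-bit group → digit:
  0100 → 4
  0111 → 7
  0011 → 3
  0010 → 2
  1000 → 8
  0000 → 0
= 473280


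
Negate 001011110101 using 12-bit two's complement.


Original: 001011110101
Step 1 - Invert all bits: 110100001010
Step 2 - Add 1: 110100001010 + 1
= 110100001011 (represents -757)


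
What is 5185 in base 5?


Divide by 5 repeatedly:
5185 ÷ 5 = 1037 remainder 0
1037 ÷ 5 = 207 remainder 2
207 ÷ 5 = 41 remainder 2
41 ÷ 5 = 8 remainder 1
8 ÷ 5 = 1 remainder 3
1 ÷ 5 = 0 remainder 1
Reading remainders bottom-up:
= 131220


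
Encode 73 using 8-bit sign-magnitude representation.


Sign bit: 0 (positive)
Magnitude: 73 = 1001001
= 01001001


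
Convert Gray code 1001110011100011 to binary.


Gray code: 1001110011100011
MSB stays the same: 1
Each subsequent bit = prev_binary XOR current_gray:
  B[1] = 1 XOR 0 = 1
  B[2] = 1 XOR 0 = 1
  B[3] = 1 XOR 1 = 0
  B[4] = 0 XOR 1 = 1
  B[5] = 1 XOR 1 = 0
  B[6] = 0 XOR 0 = 0
  B[7] = 0 XOR 0 = 0
  B[8] = 0 XOR 1 = 1
  B[9] = 1 XOR 1 = 0
  B[10] = 0 XOR 1 = 1
  B[11] = 1 XOR 0 = 1
  B[12] = 1 XOR 0 = 1
  B[13] = 1 XOR 0 = 1
  B[14] = 1 XOR 1 = 0
  B[15] = 0 XOR 1 = 1
= 1110100010111101 (59581 decimal)


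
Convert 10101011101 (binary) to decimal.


Positional values:
Bit 0: 1 × 2^0 = 1
Bit 2: 1 × 2^2 = 4
Bit 3: 1 × 2^3 = 8
Bit 4: 1 × 2^4 = 16
Bit 6: 1 × 2^6 = 64
Bit 8: 1 × 2^8 = 256
Bit 10: 1 × 2^10 = 1024
Sum = 1 + 4 + 8 + 16 + 64 + 256 + 1024
= 1373


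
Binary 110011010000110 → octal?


Group into 3-bit groups: 110011010000110
  110 = 6
  011 = 3
  010 = 2
  000 = 0
  110 = 6
= 0o63206


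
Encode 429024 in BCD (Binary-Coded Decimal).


Each digit → 4-bit binary:
  4 → 0100
  2 → 0010
  9 → 1001
  0 → 0000
  2 → 0010
  4 → 0100
= 0100 0010 1001 0000 0010 0100


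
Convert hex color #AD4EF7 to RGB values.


Hex: #AD4EF7
R = AD₁₆ = 173
G = 4E₁₆ = 78
B = F7₁₆ = 247
= RGB(173, 78, 247)


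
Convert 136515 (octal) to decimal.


Positional values:
Position 0: 5 × 8^0 = 5
Position 1: 1 × 8^1 = 8
Position 2: 5 × 8^2 = 320
Position 3: 6 × 8^3 = 3072
Position 4: 3 × 8^4 = 12288
Position 5: 1 × 8^5 = 32768
Sum = 5 + 8 + 320 + 3072 + 12288 + 32768
= 48461


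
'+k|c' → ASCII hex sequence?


String: '+k|c'  (4 characters)
Per-character ASCII lookup:
  '+': special character: '+' = 43 → 0x2B
  'k': lowercase starts at 97: 'k' = 97 + 10 = 107 → 0x6B
  '|': special character: '|' = 124 → 0x7C
  'c': lowercase starts at 97: 'c' = 97 + 2 = 99 → 0x63
= 0x2B 0x6B 0x7C 0x63


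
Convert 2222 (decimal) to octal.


Divide by 8 repeatedly:
2222 ÷ 8 = 277 remainder 6
277 ÷ 8 = 34 remainder 5
34 ÷ 8 = 4 remainder 2
4 ÷ 8 = 0 remainder 4
Reading remainders bottom-up:
= 0o4256


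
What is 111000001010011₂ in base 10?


Positional values:
Bit 0: 1 × 2^0 = 1
Bit 1: 1 × 2^1 = 2
Bit 4: 1 × 2^4 = 16
Bit 6: 1 × 2^6 = 64
Bit 12: 1 × 2^12 = 4096
Bit 13: 1 × 2^13 = 8192
Bit 14: 1 × 2^14 = 16384
Sum = 1 + 2 + 16 + 64 + 4096 + 8192 + 16384
= 28755


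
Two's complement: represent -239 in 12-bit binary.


Original: 000011101111
Step 1 - Invert all bits: 111100010000
Step 2 - Add 1: 111100010000 + 1
= 111100010001 (represents -239)


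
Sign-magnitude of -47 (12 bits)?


Sign bit: 1 (negative)
Magnitude: 47 = 00000101111
= 100000101111


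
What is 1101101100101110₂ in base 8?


Group into 3-bit groups: 001101101100101110
  001 = 1
  101 = 5
  101 = 5
  100 = 4
  101 = 5
  110 = 6
= 0o155456


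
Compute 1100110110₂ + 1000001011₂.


Align and add column by column (LSB to MSB, carry propagating):
  01100110110
+ 01000001011
  -----------
  col 0: 0 + 1 + 0 (carry in) = 1 → bit 1, carry out 0
  col 1: 1 + 1 + 0 (carry in) = 2 → bit 0, carry out 1
  col 2: 1 + 0 + 1 (carry in) = 2 → bit 0, carry out 1
  col 3: 0 + 1 + 1 (carry in) = 2 → bit 0, carry out 1
  col 4: 1 + 0 + 1 (carry in) = 2 → bit 0, carry out 1
  col 5: 1 + 0 + 1 (carry in) = 2 → bit 0, carry out 1
  col 6: 0 + 0 + 1 (carry in) = 1 → bit 1, carry out 0
  col 7: 0 + 0 + 0 (carry in) = 0 → bit 0, carry out 0
  col 8: 1 + 0 + 0 (carry in) = 1 → bit 1, carry out 0
  col 9: 1 + 1 + 0 (carry in) = 2 → bit 0, carry out 1
  col 10: 0 + 0 + 1 (carry in) = 1 → bit 1, carry out 0
Reading bits MSB→LSB: 10101000001
Strip leading zeros: 10101000001
= 10101000001


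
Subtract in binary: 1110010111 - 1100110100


Align and subtract column by column (LSB to MSB, borrowing when needed):
  1110010111
- 1100110100
  ----------
  col 0: (1 - 0 borrow-in) - 0 → 1 - 0 = 1, borrow out 0
  col 1: (1 - 0 borrow-in) - 0 → 1 - 0 = 1, borrow out 0
  col 2: (1 - 0 borrow-in) - 1 → 1 - 1 = 0, borrow out 0
  col 3: (0 - 0 borrow-in) - 0 → 0 - 0 = 0, borrow out 0
  col 4: (1 - 0 borrow-in) - 1 → 1 - 1 = 0, borrow out 0
  col 5: (0 - 0 borrow-in) - 1 → borrow from next column: (0+2) - 1 = 1, borrow out 1
  col 6: (0 - 1 borrow-in) - 0 → borrow from next column: (-1+2) - 0 = 1, borrow out 1
  col 7: (1 - 1 borrow-in) - 0 → 0 - 0 = 0, borrow out 0
  col 8: (1 - 0 borrow-in) - 1 → 1 - 1 = 0, borrow out 0
  col 9: (1 - 0 borrow-in) - 1 → 1 - 1 = 0, borrow out 0
Reading bits MSB→LSB: 0001100011
Strip leading zeros: 1100011
= 1100011


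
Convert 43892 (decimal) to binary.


Divide by 2 repeatedly:
43892 ÷ 2 = 21946 remainder 0
21946 ÷ 2 = 10973 remainder 0
10973 ÷ 2 = 5486 remainder 1
5486 ÷ 2 = 2743 remainder 0
2743 ÷ 2 = 1371 remainder 1
1371 ÷ 2 = 685 remainder 1
685 ÷ 2 = 342 remainder 1
342 ÷ 2 = 171 remainder 0
171 ÷ 2 = 85 remainder 1
85 ÷ 2 = 42 remainder 1
42 ÷ 2 = 21 remainder 0
21 ÷ 2 = 10 remainder 1
10 ÷ 2 = 5 remainder 0
5 ÷ 2 = 2 remainder 1
2 ÷ 2 = 1 remainder 0
1 ÷ 2 = 0 remainder 1
Reading remainders bottom-up:
= 1010101101110100


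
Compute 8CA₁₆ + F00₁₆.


Align and add column by column (LSB to MSB, each column mod 16 with carry):
  08CA
+ 0F00
  ----
  col 0: A(10) + 0(0) + 0 (carry in) = 10 → A(10), carry out 0
  col 1: C(12) + 0(0) + 0 (carry in) = 12 → C(12), carry out 0
  col 2: 8(8) + F(15) + 0 (carry in) = 23 → 7(7), carry out 1
  col 3: 0(0) + 0(0) + 1 (carry in) = 1 → 1(1), carry out 0
Reading digits MSB→LSB: 17CA
Strip leading zeros: 17CA
= 0x17CA


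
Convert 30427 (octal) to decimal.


Positional values:
Position 0: 7 × 8^0 = 7
Position 1: 2 × 8^1 = 16
Position 2: 4 × 8^2 = 256
Position 3: 0 × 8^3 = 0
Position 4: 3 × 8^4 = 12288
Sum = 7 + 16 + 256 + 0 + 12288
= 12567


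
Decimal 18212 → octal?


Divide by 8 repeatedly:
18212 ÷ 8 = 2276 remainder 4
2276 ÷ 8 = 284 remainder 4
284 ÷ 8 = 35 remainder 4
35 ÷ 8 = 4 remainder 3
4 ÷ 8 = 0 remainder 4
Reading remainders bottom-up:
= 0o43444


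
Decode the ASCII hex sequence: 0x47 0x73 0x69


Codes (hex): 0x47 0x73 0x69
Per-code ASCII lookup:
  0x47 = 71  (range 65-90: uppercase, 71 - 65 = 6) → 'G'
  0x73 = 115  (range 97-122: lowercase, 115 - 97 = 18) → 's'
  0x69 = 105  (range 97-122: lowercase, 105 - 97 = 8) → 'i'
= 'Gsi'


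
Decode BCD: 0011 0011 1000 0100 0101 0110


Each 4-bit group → digit:
  0011 → 3
  0011 → 3
  1000 → 8
  0100 → 4
  0101 → 5
  0110 → 6
= 338456


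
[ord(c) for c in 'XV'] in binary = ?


String: 'XV'  (2 characters)
Per-character ASCII lookup:
  'X': uppercase starts at 65: 'X' = 65 + 23 = 88 → 1011000
  'V': uppercase starts at 65: 'V' = 65 + 21 = 86 → 1010110
= 1011000 1010110


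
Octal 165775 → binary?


Each octal digit → 3 binary bits:
  1 = 001
  6 = 110
  5 = 101
  7 = 111
  7 = 111
  5 = 101
Concatenate: 001 110 101 111 111 101
= 001110101111111101


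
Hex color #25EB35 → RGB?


Hex: #25EB35
R = 25₁₆ = 37
G = EB₁₆ = 235
B = 35₁₆ = 53
= RGB(37, 235, 53)


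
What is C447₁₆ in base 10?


Positional values:
Position 0: 7 × 16^0 = 7 × 1 = 7
Position 1: 4 × 16^1 = 4 × 16 = 64
Position 2: 4 × 16^2 = 4 × 256 = 1024
Position 3: C × 16^3 = 12 × 4096 = 49152
Sum = 7 + 64 + 1024 + 49152
= 50247


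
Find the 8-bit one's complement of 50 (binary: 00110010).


Original: 00110010
Invert all bits:
  bit 0: 0 → 1
  bit 1: 0 → 1
  bit 2: 1 → 0
  bit 3: 1 → 0
  bit 4: 0 → 1
  bit 5: 0 → 1
  bit 6: 1 → 0
  bit 7: 0 → 1
= 11001101


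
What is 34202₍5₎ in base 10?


Positional values (base 5):
  2 × 5^0 = 2 × 1 = 2
  0 × 5^1 = 0 × 5 = 0
  2 × 5^2 = 2 × 25 = 50
  4 × 5^3 = 4 × 125 = 500
  3 × 5^4 = 3 × 625 = 1875
Sum = 2 + 0 + 50 + 500 + 1875
= 2427


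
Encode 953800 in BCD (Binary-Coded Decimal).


Each digit → 4-bit binary:
  9 → 1001
  5 → 0101
  3 → 0011
  8 → 1000
  0 → 0000
  0 → 0000
= 1001 0101 0011 1000 0000 0000


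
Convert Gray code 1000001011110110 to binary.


Gray code: 1000001011110110
MSB stays the same: 1
Each subsequent bit = prev_binary XOR current_gray:
  B[1] = 1 XOR 0 = 1
  B[2] = 1 XOR 0 = 1
  B[3] = 1 XOR 0 = 1
  B[4] = 1 XOR 0 = 1
  B[5] = 1 XOR 0 = 1
  B[6] = 1 XOR 1 = 0
  B[7] = 0 XOR 0 = 0
  B[8] = 0 XOR 1 = 1
  B[9] = 1 XOR 1 = 0
  B[10] = 0 XOR 1 = 1
  B[11] = 1 XOR 1 = 0
  B[12] = 0 XOR 0 = 0
  B[13] = 0 XOR 1 = 1
  B[14] = 1 XOR 1 = 0
  B[15] = 0 XOR 0 = 0
= 1111110010100100 (64676 decimal)


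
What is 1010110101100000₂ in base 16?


Group into 4-bit nibbles: 1010110101100000
  1010 = A
  1101 = D
  0110 = 6
  0000 = 0
= 0xAD60


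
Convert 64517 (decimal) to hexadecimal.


Divide by 16 repeatedly:
64517 ÷ 16 = 4032 remainder 5 (5)
4032 ÷ 16 = 252 remainder 0 (0)
252 ÷ 16 = 15 remainder 12 (C)
15 ÷ 16 = 0 remainder 15 (F)
Reading remainders bottom-up:
= 0xFC05


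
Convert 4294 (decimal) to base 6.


Divide by 6 repeatedly:
4294 ÷ 6 = 715 remainder 4
715 ÷ 6 = 119 remainder 1
119 ÷ 6 = 19 remainder 5
19 ÷ 6 = 3 remainder 1
3 ÷ 6 = 0 remainder 3
Reading remainders bottom-up:
= 31514


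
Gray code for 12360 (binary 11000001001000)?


Binary: 11000001001000
Gray code: G = B XOR (B >> 1)
B >> 1 = 01100000100100
11000001001000 XOR 01100000100100:
  1 XOR 0 = 1
  1 XOR 1 = 0
  0 XOR 1 = 1
  0 XOR 0 = 0
  0 XOR 0 = 0
  0 XOR 0 = 0
  0 XOR 0 = 0
  1 XOR 0 = 1
  0 XOR 1 = 1
  0 XOR 0 = 0
  1 XOR 0 = 1
  0 XOR 1 = 1
  0 XOR 0 = 0
  0 XOR 0 = 0
= 10100001101100


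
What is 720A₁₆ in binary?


Each hex digit → 4 binary bits:
  7 = 0111
  2 = 0010
  0 = 0000
  A = 1010
Concatenate: 0111 0010 0000 1010
= 0111001000001010


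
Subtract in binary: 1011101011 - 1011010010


Align and subtract column by column (LSB to MSB, borrowing when needed):
  1011101011
- 1011010010
  ----------
  col 0: (1 - 0 borrow-in) - 0 → 1 - 0 = 1, borrow out 0
  col 1: (1 - 0 borrow-in) - 1 → 1 - 1 = 0, borrow out 0
  col 2: (0 - 0 borrow-in) - 0 → 0 - 0 = 0, borrow out 0
  col 3: (1 - 0 borrow-in) - 0 → 1 - 0 = 1, borrow out 0
  col 4: (0 - 0 borrow-in) - 1 → borrow from next column: (0+2) - 1 = 1, borrow out 1
  col 5: (1 - 1 borrow-in) - 0 → 0 - 0 = 0, borrow out 0
  col 6: (1 - 0 borrow-in) - 1 → 1 - 1 = 0, borrow out 0
  col 7: (1 - 0 borrow-in) - 1 → 1 - 1 = 0, borrow out 0
  col 8: (0 - 0 borrow-in) - 0 → 0 - 0 = 0, borrow out 0
  col 9: (1 - 0 borrow-in) - 1 → 1 - 1 = 0, borrow out 0
Reading bits MSB→LSB: 0000011001
Strip leading zeros: 11001
= 11001


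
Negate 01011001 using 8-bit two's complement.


Original: 01011001
Step 1 - Invert all bits: 10100110
Step 2 - Add 1: 10100110 + 1
= 10100111 (represents -89)


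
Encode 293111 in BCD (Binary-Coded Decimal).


Each digit → 4-bit binary:
  2 → 0010
  9 → 1001
  3 → 0011
  1 → 0001
  1 → 0001
  1 → 0001
= 0010 1001 0011 0001 0001 0001


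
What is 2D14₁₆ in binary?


Each hex digit → 4 binary bits:
  2 = 0010
  D = 1101
  1 = 0001
  4 = 0100
Concatenate: 0010 1101 0001 0100
= 0010110100010100


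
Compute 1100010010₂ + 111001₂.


Align and add column by column (LSB to MSB, carry propagating):
  01100010010
+ 00000111001
  -----------
  col 0: 0 + 1 + 0 (carry in) = 1 → bit 1, carry out 0
  col 1: 1 + 0 + 0 (carry in) = 1 → bit 1, carry out 0
  col 2: 0 + 0 + 0 (carry in) = 0 → bit 0, carry out 0
  col 3: 0 + 1 + 0 (carry in) = 1 → bit 1, carry out 0
  col 4: 1 + 1 + 0 (carry in) = 2 → bit 0, carry out 1
  col 5: 0 + 1 + 1 (carry in) = 2 → bit 0, carry out 1
  col 6: 0 + 0 + 1 (carry in) = 1 → bit 1, carry out 0
  col 7: 0 + 0 + 0 (carry in) = 0 → bit 0, carry out 0
  col 8: 1 + 0 + 0 (carry in) = 1 → bit 1, carry out 0
  col 9: 1 + 0 + 0 (carry in) = 1 → bit 1, carry out 0
  col 10: 0 + 0 + 0 (carry in) = 0 → bit 0, carry out 0
Reading bits MSB→LSB: 01101001011
Strip leading zeros: 1101001011
= 1101001011


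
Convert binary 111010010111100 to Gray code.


Binary: 111010010111100
Gray code: G = B XOR (B >> 1)
B >> 1 = 011101001011110
111010010111100 XOR 011101001011110:
  1 XOR 0 = 1
  1 XOR 1 = 0
  1 XOR 1 = 0
  0 XOR 1 = 1
  1 XOR 0 = 1
  0 XOR 1 = 1
  0 XOR 0 = 0
  1 XOR 0 = 1
  0 XOR 1 = 1
  1 XOR 0 = 1
  1 XOR 1 = 0
  1 XOR 1 = 0
  1 XOR 1 = 0
  0 XOR 1 = 1
  0 XOR 0 = 0
= 100111011100010


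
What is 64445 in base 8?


Divide by 8 repeatedly:
64445 ÷ 8 = 8055 remainder 5
8055 ÷ 8 = 1006 remainder 7
1006 ÷ 8 = 125 remainder 6
125 ÷ 8 = 15 remainder 5
15 ÷ 8 = 1 remainder 7
1 ÷ 8 = 0 remainder 1
Reading remainders bottom-up:
= 0o175675


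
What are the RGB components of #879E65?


Hex: #879E65
R = 87₁₆ = 135
G = 9E₁₆ = 158
B = 65₁₆ = 101
= RGB(135, 158, 101)


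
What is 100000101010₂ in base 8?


Group into 3-bit groups: 100000101010
  100 = 4
  000 = 0
  101 = 5
  010 = 2
= 0o4052


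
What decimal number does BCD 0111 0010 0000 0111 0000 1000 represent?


Each 4-bit group → digit:
  0111 → 7
  0010 → 2
  0000 → 0
  0111 → 7
  0000 → 0
  1000 → 8
= 720708


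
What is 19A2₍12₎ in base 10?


Positional values (base 12):
  2 × 12^0 = 2 × 1 = 2
  A × 12^1 = 10 × 12 = 120
  9 × 12^2 = 9 × 144 = 1296
  1 × 12^3 = 1 × 1728 = 1728
Sum = 2 + 120 + 1296 + 1728
= 3146


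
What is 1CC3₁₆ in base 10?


Positional values:
Position 0: 3 × 16^0 = 3 × 1 = 3
Position 1: C × 16^1 = 12 × 16 = 192
Position 2: C × 16^2 = 12 × 256 = 3072
Position 3: 1 × 16^3 = 1 × 4096 = 4096
Sum = 3 + 192 + 3072 + 4096
= 7363


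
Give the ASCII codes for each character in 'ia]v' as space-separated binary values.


String: 'ia]v'  (4 characters)
Per-character ASCII lookup:
  'i': lowercase starts at 97: 'i' = 97 + 8 = 105 → 1101001
  'a': lowercase starts at 97: 'a' = 97 + 0 = 97 → 1100001
  ']': special character: ']' = 93 → 1011101
  'v': lowercase starts at 97: 'v' = 97 + 21 = 118 → 1110110
= 1101001 1100001 1011101 1110110


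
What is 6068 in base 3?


Divide by 3 repeatedly:
6068 ÷ 3 = 2022 remainder 2
2022 ÷ 3 = 674 remainder 0
674 ÷ 3 = 224 remainder 2
224 ÷ 3 = 74 remainder 2
74 ÷ 3 = 24 remainder 2
24 ÷ 3 = 8 remainder 0
8 ÷ 3 = 2 remainder 2
2 ÷ 3 = 0 remainder 2
Reading remainders bottom-up:
= 22022202


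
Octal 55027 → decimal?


Positional values:
Position 0: 7 × 8^0 = 7
Position 1: 2 × 8^1 = 16
Position 2: 0 × 8^2 = 0
Position 3: 5 × 8^3 = 2560
Position 4: 5 × 8^4 = 20480
Sum = 7 + 16 + 0 + 2560 + 20480
= 23063


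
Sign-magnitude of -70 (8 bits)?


Sign bit: 1 (negative)
Magnitude: 70 = 1000110
= 11000110


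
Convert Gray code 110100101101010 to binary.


Gray code: 110100101101010
MSB stays the same: 1
Each subsequent bit = prev_binary XOR current_gray:
  B[1] = 1 XOR 1 = 0
  B[2] = 0 XOR 0 = 0
  B[3] = 0 XOR 1 = 1
  B[4] = 1 XOR 0 = 1
  B[5] = 1 XOR 0 = 1
  B[6] = 1 XOR 1 = 0
  B[7] = 0 XOR 0 = 0
  B[8] = 0 XOR 1 = 1
  B[9] = 1 XOR 1 = 0
  B[10] = 0 XOR 0 = 0
  B[11] = 0 XOR 1 = 1
  B[12] = 1 XOR 0 = 1
  B[13] = 1 XOR 1 = 0
  B[14] = 0 XOR 0 = 0
= 100111001001100 (20044 decimal)


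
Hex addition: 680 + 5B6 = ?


Align and add column by column (LSB to MSB, each column mod 16 with carry):
  0680
+ 05B6
  ----
  col 0: 0(0) + 6(6) + 0 (carry in) = 6 → 6(6), carry out 0
  col 1: 8(8) + B(11) + 0 (carry in) = 19 → 3(3), carry out 1
  col 2: 6(6) + 5(5) + 1 (carry in) = 12 → C(12), carry out 0
  col 3: 0(0) + 0(0) + 0 (carry in) = 0 → 0(0), carry out 0
Reading digits MSB→LSB: 0C36
Strip leading zeros: C36
= 0xC36


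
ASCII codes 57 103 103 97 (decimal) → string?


Codes (decimal): 57 103 103 97
Per-code ASCII lookup:
  57  (range 48-57: digits, 57 - 48 = 9) → '9'
  103  (range 97-122: lowercase, 103 - 97 = 6) → 'g'
  103  (range 97-122: lowercase, 103 - 97 = 6) → 'g'
  97  (range 97-122: lowercase, 97 - 97 = 0) → 'a'
= '9gga'


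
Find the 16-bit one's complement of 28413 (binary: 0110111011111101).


Original: 0110111011111101
Invert all bits:
  bit 0: 0 → 1
  bit 1: 1 → 0
  bit 2: 1 → 0
  bit 3: 0 → 1
  bit 4: 1 → 0
  bit 5: 1 → 0
  bit 6: 1 → 0
  bit 7: 0 → 1
  bit 8: 1 → 0
  bit 9: 1 → 0
  bit 10: 1 → 0
  bit 11: 1 → 0
  bit 12: 1 → 0
  bit 13: 1 → 0
  bit 14: 0 → 1
  bit 15: 1 → 0
= 1001000100000010


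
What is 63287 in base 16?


Divide by 16 repeatedly:
63287 ÷ 16 = 3955 remainder 7 (7)
3955 ÷ 16 = 247 remainder 3 (3)
247 ÷ 16 = 15 remainder 7 (7)
15 ÷ 16 = 0 remainder 15 (F)
Reading remainders bottom-up:
= 0xF737


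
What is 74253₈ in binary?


Each octal digit → 3 binary bits:
  7 = 111
  4 = 100
  2 = 010
  5 = 101
  3 = 011
Concatenate: 111 100 010 101 011
= 111100010101011


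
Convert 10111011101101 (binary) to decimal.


Positional values:
Bit 0: 1 × 2^0 = 1
Bit 2: 1 × 2^2 = 4
Bit 3: 1 × 2^3 = 8
Bit 5: 1 × 2^5 = 32
Bit 6: 1 × 2^6 = 64
Bit 7: 1 × 2^7 = 128
Bit 9: 1 × 2^9 = 512
Bit 10: 1 × 2^10 = 1024
Bit 11: 1 × 2^11 = 2048
Bit 13: 1 × 2^13 = 8192
Sum = 1 + 4 + 8 + 32 + 64 + 128 + 512 + 1024 + 2048 + 8192
= 12013


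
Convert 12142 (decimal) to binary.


Divide by 2 repeatedly:
12142 ÷ 2 = 6071 remainder 0
6071 ÷ 2 = 3035 remainder 1
3035 ÷ 2 = 1517 remainder 1
1517 ÷ 2 = 758 remainder 1
758 ÷ 2 = 379 remainder 0
379 ÷ 2 = 189 remainder 1
189 ÷ 2 = 94 remainder 1
94 ÷ 2 = 47 remainder 0
47 ÷ 2 = 23 remainder 1
23 ÷ 2 = 11 remainder 1
11 ÷ 2 = 5 remainder 1
5 ÷ 2 = 2 remainder 1
2 ÷ 2 = 1 remainder 0
1 ÷ 2 = 0 remainder 1
Reading remainders bottom-up:
= 10111101101110


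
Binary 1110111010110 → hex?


Group into 4-bit nibbles: 0001110111010110
  0001 = 1
  1101 = D
  1101 = D
  0110 = 6
= 0x1DD6


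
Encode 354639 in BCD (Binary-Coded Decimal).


Each digit → 4-bit binary:
  3 → 0011
  5 → 0101
  4 → 0100
  6 → 0110
  3 → 0011
  9 → 1001
= 0011 0101 0100 0110 0011 1001


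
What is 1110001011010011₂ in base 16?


Group into 4-bit nibbles: 1110001011010011
  1110 = E
  0010 = 2
  1101 = D
  0011 = 3
= 0xE2D3


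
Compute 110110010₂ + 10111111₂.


Align and add column by column (LSB to MSB, carry propagating):
  0110110010
+ 0010111111
  ----------
  col 0: 0 + 1 + 0 (carry in) = 1 → bit 1, carry out 0
  col 1: 1 + 1 + 0 (carry in) = 2 → bit 0, carry out 1
  col 2: 0 + 1 + 1 (carry in) = 2 → bit 0, carry out 1
  col 3: 0 + 1 + 1 (carry in) = 2 → bit 0, carry out 1
  col 4: 1 + 1 + 1 (carry in) = 3 → bit 1, carry out 1
  col 5: 1 + 1 + 1 (carry in) = 3 → bit 1, carry out 1
  col 6: 0 + 0 + 1 (carry in) = 1 → bit 1, carry out 0
  col 7: 1 + 1 + 0 (carry in) = 2 → bit 0, carry out 1
  col 8: 1 + 0 + 1 (carry in) = 2 → bit 0, carry out 1
  col 9: 0 + 0 + 1 (carry in) = 1 → bit 1, carry out 0
Reading bits MSB→LSB: 1001110001
Strip leading zeros: 1001110001
= 1001110001


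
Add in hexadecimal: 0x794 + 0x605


Align and add column by column (LSB to MSB, each column mod 16 with carry):
  0794
+ 0605
  ----
  col 0: 4(4) + 5(5) + 0 (carry in) = 9 → 9(9), carry out 0
  col 1: 9(9) + 0(0) + 0 (carry in) = 9 → 9(9), carry out 0
  col 2: 7(7) + 6(6) + 0 (carry in) = 13 → D(13), carry out 0
  col 3: 0(0) + 0(0) + 0 (carry in) = 0 → 0(0), carry out 0
Reading digits MSB→LSB: 0D99
Strip leading zeros: D99
= 0xD99
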